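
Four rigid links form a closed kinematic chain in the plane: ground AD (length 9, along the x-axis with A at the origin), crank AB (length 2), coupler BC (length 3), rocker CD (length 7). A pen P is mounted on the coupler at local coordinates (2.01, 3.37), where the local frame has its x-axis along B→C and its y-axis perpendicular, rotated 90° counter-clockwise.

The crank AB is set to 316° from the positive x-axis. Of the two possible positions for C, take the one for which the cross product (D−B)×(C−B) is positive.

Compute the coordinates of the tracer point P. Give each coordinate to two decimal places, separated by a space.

A=(0,0), D=(9.00,0)
B = A + 2.00·(cos316°, sin316°) = (1.4387, -1.3893)
|BD| = 7.6879
circle(B,3.00) ∩ circle(D,7.00): a=1.2425, h=2.7306
  candidates: C₊=(2.1672,1.5209) cross=20.993; C₋=(3.1541,-3.8505) cross=-20.993
  mode + wants cross > 0 → take C=(2.1672,1.5209) (cross=20.993)
ex = (C−B)/|BC| = (0.2428,0.9701); ey = (-0.9701,0.2428)
P = B + 2.01·ex + 3.37·ey = (-1.3423,1.3789)

-1.34 1.38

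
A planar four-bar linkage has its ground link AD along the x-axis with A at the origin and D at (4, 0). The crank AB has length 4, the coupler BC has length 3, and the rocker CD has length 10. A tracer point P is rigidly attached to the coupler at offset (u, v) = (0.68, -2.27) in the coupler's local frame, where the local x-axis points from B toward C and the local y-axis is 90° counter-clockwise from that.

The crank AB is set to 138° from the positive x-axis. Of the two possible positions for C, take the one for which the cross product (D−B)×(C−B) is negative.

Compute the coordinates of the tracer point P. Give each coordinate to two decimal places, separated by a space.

A=(0,0), D=(4.00,0)
B = A + 4.00·(cos138°, sin138°) = (-2.9726, 2.6765)
|BD| = 7.4686
circle(B,3.00) ∩ circle(D,10.00): a=-2.3578, h=1.8549
  candidates: C₊=(-4.5090,5.2532) cross=13.854; C₋=(-5.8385,1.7898) cross=-13.854
  mode - wants cross < 0 → take C=(-5.8385,1.7898) (cross=-13.854)
ex = (C−B)/|BC| = (-0.9553,-0.2956); ey = (0.2956,-0.9553)
P = B + 0.68·ex + -2.27·ey = (-4.2932,4.6441)

-4.29 4.64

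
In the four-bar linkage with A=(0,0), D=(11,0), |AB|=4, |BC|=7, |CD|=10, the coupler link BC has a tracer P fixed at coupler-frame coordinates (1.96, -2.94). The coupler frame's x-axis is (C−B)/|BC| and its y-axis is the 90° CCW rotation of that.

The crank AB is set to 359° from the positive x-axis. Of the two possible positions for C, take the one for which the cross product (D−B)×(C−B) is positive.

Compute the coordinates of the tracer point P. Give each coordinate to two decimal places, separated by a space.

A=(0,0), D=(11.00,0)
B = A + 4.00·(cos359°, sin359°) = (3.9994, -0.0698)
|BD| = 7.0010
circle(B,7.00) ∩ circle(D,10.00): a=-0.1419, h=6.9986
  candidates: C₊=(3.7877,6.9270) cross=48.997; C₋=(3.9273,-7.0694) cross=-48.997
  mode + wants cross > 0 → take C=(3.7877,6.9270) (cross=48.997)
ex = (C−B)/|BC| = (-0.0302,0.9995); ey = (-0.9995,-0.0302)
P = B + 1.96·ex + -2.94·ey = (6.8788,1.9782)

6.88 1.98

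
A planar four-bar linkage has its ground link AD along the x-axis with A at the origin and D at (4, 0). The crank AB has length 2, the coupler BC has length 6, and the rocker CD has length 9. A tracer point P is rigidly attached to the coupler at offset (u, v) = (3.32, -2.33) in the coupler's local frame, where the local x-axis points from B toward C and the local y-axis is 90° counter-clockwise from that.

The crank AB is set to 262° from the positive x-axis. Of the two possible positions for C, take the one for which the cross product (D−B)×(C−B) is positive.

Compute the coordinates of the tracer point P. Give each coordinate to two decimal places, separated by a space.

A=(0,0), D=(4.00,0)
B = A + 2.00·(cos262°, sin262°) = (-0.2783, -1.9805)
|BD| = 4.7145
circle(B,6.00) ∩ circle(D,9.00): a=-2.4152, h=5.4924
  candidates: C₊=(-4.7774,1.9891) cross=25.894; C₋=(-0.1628,-7.9794) cross=-25.894
  mode + wants cross > 0 → take C=(-4.7774,1.9891) (cross=25.894)
ex = (C−B)/|BC| = (-0.7498,0.6616); ey = (-0.6616,-0.7498)
P = B + 3.32·ex + -2.33·ey = (-1.2263,1.9632)

-1.23 1.96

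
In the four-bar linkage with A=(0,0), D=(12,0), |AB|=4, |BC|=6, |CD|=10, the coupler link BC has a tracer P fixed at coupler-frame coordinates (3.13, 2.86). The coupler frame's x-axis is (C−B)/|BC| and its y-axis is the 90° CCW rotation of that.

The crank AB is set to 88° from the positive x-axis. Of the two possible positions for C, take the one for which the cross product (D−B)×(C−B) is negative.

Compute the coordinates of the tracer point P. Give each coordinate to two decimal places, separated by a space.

A=(0,0), D=(12.00,0)
B = A + 4.00·(cos88°, sin88°) = (0.1396, 3.9976)
|BD| = 12.5160
circle(B,6.00) ∩ circle(D,10.00): a=3.7013, h=4.7224
  candidates: C₊=(5.1553,7.2904) cross=59.105; C₋=(2.1387,-1.6596) cross=-59.105
  mode - wants cross < 0 → take C=(2.1387,-1.6596) (cross=-59.105)
ex = (C−B)/|BC| = (0.3332,-0.9429); ey = (0.9429,0.3332)
P = B + 3.13·ex + 2.86·ey = (3.8790,1.9993)

3.88 2.00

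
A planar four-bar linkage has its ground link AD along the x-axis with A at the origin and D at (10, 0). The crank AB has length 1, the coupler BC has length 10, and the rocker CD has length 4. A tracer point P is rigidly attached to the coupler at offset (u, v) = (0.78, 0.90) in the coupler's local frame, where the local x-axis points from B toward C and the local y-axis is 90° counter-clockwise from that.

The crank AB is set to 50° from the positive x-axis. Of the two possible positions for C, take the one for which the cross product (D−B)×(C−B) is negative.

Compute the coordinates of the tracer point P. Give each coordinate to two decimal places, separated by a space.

1.76 1.19

A=(0,0), D=(10.00,0)
B = A + 1.00·(cos50°, sin50°) = (0.6428, 0.7660)
|BD| = 9.3885
circle(B,10.00) ∩ circle(D,4.00): a=9.1678, h=3.9939
  candidates: C₊=(10.1059,3.9986) cross=37.497; C₋=(9.4541,-3.9626) cross=-37.497
  mode - wants cross < 0 → take C=(9.4541,-3.9626) (cross=-37.497)
ex = (C−B)/|BC| = (0.8811,-0.4729); ey = (0.4729,0.8811)
P = B + 0.78·ex + 0.90·ey = (1.7557,1.1902)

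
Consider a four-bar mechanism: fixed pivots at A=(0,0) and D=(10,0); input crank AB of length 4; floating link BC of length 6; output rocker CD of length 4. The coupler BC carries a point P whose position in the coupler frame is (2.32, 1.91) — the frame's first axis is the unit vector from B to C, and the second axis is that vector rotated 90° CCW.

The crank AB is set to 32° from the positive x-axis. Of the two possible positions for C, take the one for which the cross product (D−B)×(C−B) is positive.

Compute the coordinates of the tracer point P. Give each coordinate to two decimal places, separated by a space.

A=(0,0), D=(10.00,0)
B = A + 4.00·(cos32°, sin32°) = (3.3922, 2.1197)
|BD| = 6.9395
circle(B,6.00) ∩ circle(D,4.00): a=4.9108, h=3.4474
  candidates: C₊=(9.1213,3.9023) cross=23.923; C₋=(7.0152,-2.6629) cross=-23.923
  mode + wants cross > 0 → take C=(9.1213,3.9023) (cross=23.923)
ex = (C−B)/|BC| = (0.9548,0.2971); ey = (-0.2971,0.9548)
P = B + 2.32·ex + 1.91·ey = (5.0400,4.6327)

5.04 4.63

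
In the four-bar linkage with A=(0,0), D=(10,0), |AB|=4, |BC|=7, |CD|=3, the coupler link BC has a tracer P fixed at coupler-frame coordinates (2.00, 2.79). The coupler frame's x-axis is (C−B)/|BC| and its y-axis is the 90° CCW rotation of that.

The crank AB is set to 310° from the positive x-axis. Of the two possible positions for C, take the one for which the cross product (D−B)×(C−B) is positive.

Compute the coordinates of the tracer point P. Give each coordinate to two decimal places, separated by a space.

A=(0,0), D=(10.00,0)
B = A + 4.00·(cos310°, sin310°) = (2.5712, -3.0642)
|BD| = 8.0360
circle(B,7.00) ∩ circle(D,3.00): a=6.5068, h=2.5810
  candidates: C₊=(7.6022,1.8029) cross=20.741; C₋=(9.5705,-2.9691) cross=-20.741
  mode + wants cross > 0 → take C=(7.6022,1.8029) (cross=20.741)
ex = (C−B)/|BC| = (0.7187,0.6953); ey = (-0.6953,0.7187)
P = B + 2.00·ex + 2.79·ey = (2.0687,0.3317)

2.07 0.33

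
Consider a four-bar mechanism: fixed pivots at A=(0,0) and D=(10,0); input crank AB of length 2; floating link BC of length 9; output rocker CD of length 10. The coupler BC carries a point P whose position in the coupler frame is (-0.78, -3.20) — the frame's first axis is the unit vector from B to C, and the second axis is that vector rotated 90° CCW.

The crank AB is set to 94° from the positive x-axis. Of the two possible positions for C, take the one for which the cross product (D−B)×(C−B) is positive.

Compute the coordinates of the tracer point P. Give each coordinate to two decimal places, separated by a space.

1.84 -0.64

A=(0,0), D=(10.00,0)
B = A + 2.00·(cos94°, sin94°) = (-0.1395, 1.9951)
|BD| = 10.3339
circle(B,9.00) ∩ circle(D,10.00): a=4.2477, h=7.9346
  candidates: C₊=(5.5601,8.9603) cross=81.995; C₋=(2.4963,-6.6102) cross=-81.995
  mode + wants cross > 0 → take C=(5.5601,8.9603) (cross=81.995)
ex = (C−B)/|BC| = (0.6333,0.7739); ey = (-0.7739,0.6333)
P = B + -0.78·ex + -3.20·ey = (1.8430,-0.6351)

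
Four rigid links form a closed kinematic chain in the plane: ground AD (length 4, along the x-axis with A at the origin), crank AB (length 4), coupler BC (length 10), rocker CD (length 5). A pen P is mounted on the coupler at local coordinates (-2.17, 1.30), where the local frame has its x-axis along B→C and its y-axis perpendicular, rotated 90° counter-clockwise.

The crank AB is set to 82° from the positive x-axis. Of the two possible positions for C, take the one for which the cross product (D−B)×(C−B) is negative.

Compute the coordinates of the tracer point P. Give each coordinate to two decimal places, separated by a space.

0.66 6.49

A=(0,0), D=(4.00,0)
B = A + 4.00·(cos82°, sin82°) = (0.5567, 3.9611)
|BD| = 5.2485
circle(B,10.00) ∩ circle(D,5.00): a=9.7692, h=2.1362
  candidates: C₊=(8.5780,-2.0104) cross=11.212; C₋=(5.3536,-4.8133) cross=-11.212
  mode - wants cross < 0 → take C=(5.3536,-4.8133) (cross=-11.212)
ex = (C−B)/|BC| = (0.4797,-0.8774); ey = (0.8774,0.4797)
P = B + -2.17·ex + 1.30·ey = (0.6564,6.4887)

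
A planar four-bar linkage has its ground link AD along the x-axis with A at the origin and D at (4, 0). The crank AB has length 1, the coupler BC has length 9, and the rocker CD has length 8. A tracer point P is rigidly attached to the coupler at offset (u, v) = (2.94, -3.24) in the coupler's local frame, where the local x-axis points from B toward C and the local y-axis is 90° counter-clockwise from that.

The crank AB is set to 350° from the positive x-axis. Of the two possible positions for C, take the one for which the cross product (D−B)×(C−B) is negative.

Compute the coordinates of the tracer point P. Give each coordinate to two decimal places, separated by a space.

A=(0,0), D=(4.00,0)
B = A + 1.00·(cos350°, sin350°) = (0.9848, -0.1736)
|BD| = 3.0202
circle(B,9.00) ∩ circle(D,8.00): a=4.3245, h=7.8930
  candidates: C₊=(4.8483,7.9549) cross=23.838; C₋=(5.7560,-7.8049) cross=-23.838
  mode - wants cross < 0 → take C=(5.7560,-7.8049) (cross=-23.838)
ex = (C−B)/|BC| = (0.5301,-0.8479); ey = (0.8479,0.5301)
P = B + 2.94·ex + -3.24·ey = (-0.2039,-4.3841)

-0.20 -4.38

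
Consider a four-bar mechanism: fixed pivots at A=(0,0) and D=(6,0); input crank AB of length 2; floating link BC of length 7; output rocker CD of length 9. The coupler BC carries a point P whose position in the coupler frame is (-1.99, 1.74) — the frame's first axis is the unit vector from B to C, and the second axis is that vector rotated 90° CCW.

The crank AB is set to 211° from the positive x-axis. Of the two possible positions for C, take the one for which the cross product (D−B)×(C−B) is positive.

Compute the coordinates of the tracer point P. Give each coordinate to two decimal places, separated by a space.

-3.70 -2.77

A=(0,0), D=(6.00,0)
B = A + 2.00·(cos211°, sin211°) = (-1.7143, -1.0301)
|BD| = 7.7828
circle(B,7.00) ∩ circle(D,9.00): a=1.8356, h=6.7550
  candidates: C₊=(-0.7889,5.9085) cross=52.573; C₋=(0.9992,-7.4827) cross=-52.573
  mode + wants cross > 0 → take C=(-0.7889,5.9085) (cross=52.573)
ex = (C−B)/|BC| = (0.1322,0.9912); ey = (-0.9912,0.1322)
P = B + -1.99·ex + 1.74·ey = (-3.7021,-2.7726)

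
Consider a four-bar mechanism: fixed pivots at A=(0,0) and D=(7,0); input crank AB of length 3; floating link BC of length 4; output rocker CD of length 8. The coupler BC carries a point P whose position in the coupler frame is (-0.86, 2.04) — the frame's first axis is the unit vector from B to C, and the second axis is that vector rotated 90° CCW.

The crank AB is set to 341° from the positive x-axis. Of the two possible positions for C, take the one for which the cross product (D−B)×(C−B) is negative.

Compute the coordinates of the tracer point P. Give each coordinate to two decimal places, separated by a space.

A=(0,0), D=(7.00,0)
B = A + 3.00·(cos341°, sin341°) = (2.8366, -0.9767)
|BD| = 4.2765
circle(B,4.00) ∩ circle(D,8.00): a=-3.4739, h=1.9830
  candidates: C₊=(-0.9984,0.1605) cross=8.480; C₋=(-0.0926,-3.7007) cross=-8.480
  mode - wants cross < 0 → take C=(-0.0926,-3.7007) (cross=-8.480)
ex = (C−B)/|BC| = (-0.7323,-0.6810); ey = (0.6810,-0.7323)
P = B + -0.86·ex + 2.04·ey = (4.8556,-1.8849)

4.86 -1.88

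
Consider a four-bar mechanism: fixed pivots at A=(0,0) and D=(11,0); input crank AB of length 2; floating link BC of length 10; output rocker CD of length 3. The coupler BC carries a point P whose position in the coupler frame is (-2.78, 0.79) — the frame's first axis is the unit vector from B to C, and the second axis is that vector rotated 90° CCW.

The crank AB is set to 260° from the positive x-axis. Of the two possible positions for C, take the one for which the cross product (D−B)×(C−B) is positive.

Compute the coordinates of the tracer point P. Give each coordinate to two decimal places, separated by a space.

A=(0,0), D=(11.00,0)
B = A + 2.00·(cos260°, sin260°) = (-0.3473, -1.9696)
|BD| = 11.5170
circle(B,10.00) ∩ circle(D,3.00): a=9.7092, h=2.3941
  candidates: C₊=(8.8094,2.0497) cross=27.573; C₋=(9.6283,-2.6680) cross=-27.573
  mode + wants cross > 0 → take C=(8.8094,2.0497) (cross=27.573)
ex = (C−B)/|BC| = (0.9157,0.4019); ey = (-0.4019,0.9157)
P = B + -2.78·ex + 0.79·ey = (-3.2104,-2.3636)

-3.21 -2.36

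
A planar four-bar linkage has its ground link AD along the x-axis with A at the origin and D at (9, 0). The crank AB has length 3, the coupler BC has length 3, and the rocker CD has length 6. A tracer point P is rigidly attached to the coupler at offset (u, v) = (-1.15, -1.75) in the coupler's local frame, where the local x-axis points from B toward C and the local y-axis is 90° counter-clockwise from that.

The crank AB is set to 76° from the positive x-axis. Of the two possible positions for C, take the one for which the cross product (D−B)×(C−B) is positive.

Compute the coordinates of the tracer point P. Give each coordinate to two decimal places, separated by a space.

-0.45 1.18

A=(0,0), D=(9.00,0)
B = A + 3.00·(cos76°, sin76°) = (0.7258, 2.9109)
|BD| = 8.7713
circle(B,3.00) ∩ circle(D,6.00): a=2.8466, h=0.9472
  candidates: C₊=(3.7253,2.8597) cross=8.308; C₋=(3.0967,1.0727) cross=-8.308
  mode + wants cross > 0 → take C=(3.7253,2.8597) (cross=8.308)
ex = (C−B)/|BC| = (0.9999,-0.0171); ey = (0.0171,0.9999)
P = B + -1.15·ex + -1.75·ey = (-0.4539,1.1808)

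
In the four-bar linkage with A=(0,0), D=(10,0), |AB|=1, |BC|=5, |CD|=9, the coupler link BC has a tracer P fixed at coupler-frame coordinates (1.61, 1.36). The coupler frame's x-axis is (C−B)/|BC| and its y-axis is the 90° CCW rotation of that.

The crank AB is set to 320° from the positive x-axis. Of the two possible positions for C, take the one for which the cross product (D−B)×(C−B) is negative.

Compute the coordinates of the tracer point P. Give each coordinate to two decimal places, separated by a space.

A=(0,0), D=(10.00,0)
B = A + 1.00·(cos320°, sin320°) = (0.7660, -0.6428)
|BD| = 9.2563
circle(B,5.00) ∩ circle(D,9.00): a=1.6032, h=4.7360
  candidates: C₊=(2.0365,4.1931) cross=43.838; C₋=(2.6942,-5.2560) cross=-43.838
  mode - wants cross < 0 → take C=(2.6942,-5.2560) (cross=-43.838)
ex = (C−B)/|BC| = (0.3856,-0.9226); ey = (0.9226,0.3856)
P = B + 1.61·ex + 1.36·ey = (2.6417,-1.6038)

2.64 -1.60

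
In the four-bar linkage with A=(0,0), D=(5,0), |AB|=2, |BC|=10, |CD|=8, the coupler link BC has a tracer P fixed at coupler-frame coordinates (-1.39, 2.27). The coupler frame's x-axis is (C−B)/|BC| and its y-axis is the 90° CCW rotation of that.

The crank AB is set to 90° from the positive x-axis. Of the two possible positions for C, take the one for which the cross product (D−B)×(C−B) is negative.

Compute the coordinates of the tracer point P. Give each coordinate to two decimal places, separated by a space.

A=(0,0), D=(5.00,0)
B = A + 2.00·(cos90°, sin90°) = (0.0000, 2.0000)
|BD| = 5.3852
circle(B,10.00) ∩ circle(D,8.00): a=6.0351, h=7.9736
  candidates: C₊=(8.5648,7.1619) cross=42.939; C₋=(2.6421,-7.6446) cross=-42.939
  mode - wants cross < 0 → take C=(2.6421,-7.6446) (cross=-42.939)
ex = (C−B)/|BC| = (0.2642,-0.9645); ey = (0.9645,0.2642)
P = B + -1.39·ex + 2.27·ey = (1.8221,3.9404)

1.82 3.94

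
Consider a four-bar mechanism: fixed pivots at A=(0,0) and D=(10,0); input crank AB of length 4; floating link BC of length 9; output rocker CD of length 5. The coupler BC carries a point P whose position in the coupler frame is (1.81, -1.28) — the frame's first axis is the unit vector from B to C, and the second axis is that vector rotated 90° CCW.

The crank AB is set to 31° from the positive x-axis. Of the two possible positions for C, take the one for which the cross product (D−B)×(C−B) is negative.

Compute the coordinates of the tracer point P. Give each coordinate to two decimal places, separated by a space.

A=(0,0), D=(10.00,0)
B = A + 4.00·(cos31°, sin31°) = (3.4287, 2.0602)
|BD| = 6.8867
circle(B,9.00) ∩ circle(D,5.00): a=7.5092, h=4.9611
  candidates: C₊=(12.0781,4.5477) cross=34.166; C₋=(9.1098,-4.9201) cross=-34.166
  mode - wants cross < 0 → take C=(9.1098,-4.9201) (cross=-34.166)
ex = (C−B)/|BC| = (0.6312,-0.7756); ey = (0.7756,0.6312)
P = B + 1.81·ex + -1.28·ey = (3.5785,-0.1516)

3.58 -0.15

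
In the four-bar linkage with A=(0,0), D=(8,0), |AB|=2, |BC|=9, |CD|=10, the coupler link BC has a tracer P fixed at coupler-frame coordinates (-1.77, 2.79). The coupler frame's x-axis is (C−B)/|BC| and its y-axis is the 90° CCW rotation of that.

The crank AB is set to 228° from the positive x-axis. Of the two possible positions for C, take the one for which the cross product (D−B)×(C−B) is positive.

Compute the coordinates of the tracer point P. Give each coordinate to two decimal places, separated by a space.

-4.50 -2.45

A=(0,0), D=(8.00,0)
B = A + 2.00·(cos228°, sin228°) = (-1.3383, -1.4863)
|BD| = 9.4558
circle(B,9.00) ∩ circle(D,10.00): a=3.7232, h=8.1938
  candidates: C₊=(1.0508,7.1908) cross=77.478; C₋=(3.6266,-8.9930) cross=-77.478
  mode + wants cross > 0 → take C=(1.0508,7.1908) (cross=77.478)
ex = (C−B)/|BC| = (0.2654,0.9641); ey = (-0.9641,0.2654)
P = B + -1.77·ex + 2.79·ey = (-4.4980,-2.4522)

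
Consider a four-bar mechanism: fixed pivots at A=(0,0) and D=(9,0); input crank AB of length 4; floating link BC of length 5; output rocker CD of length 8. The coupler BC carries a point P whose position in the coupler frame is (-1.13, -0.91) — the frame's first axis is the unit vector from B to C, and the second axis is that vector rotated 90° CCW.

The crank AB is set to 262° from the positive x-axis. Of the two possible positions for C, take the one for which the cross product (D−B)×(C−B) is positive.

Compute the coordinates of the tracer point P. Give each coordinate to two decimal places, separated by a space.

A=(0,0), D=(9.00,0)
B = A + 4.00·(cos262°, sin262°) = (-0.5567, -3.9611)
|BD| = 10.3451
circle(B,5.00) ∩ circle(D,8.00): a=3.2876, h=3.7672
  candidates: C₊=(1.0379,0.7778) cross=38.972; C₋=(3.9228,-6.1824) cross=-38.972
  mode + wants cross > 0 → take C=(1.0379,0.7778) (cross=38.972)
ex = (C−B)/|BC| = (0.3189,0.9478); ey = (-0.9478,0.3189)
P = B + -1.13·ex + -0.91·ey = (-0.0546,-5.3223)

-0.05 -5.32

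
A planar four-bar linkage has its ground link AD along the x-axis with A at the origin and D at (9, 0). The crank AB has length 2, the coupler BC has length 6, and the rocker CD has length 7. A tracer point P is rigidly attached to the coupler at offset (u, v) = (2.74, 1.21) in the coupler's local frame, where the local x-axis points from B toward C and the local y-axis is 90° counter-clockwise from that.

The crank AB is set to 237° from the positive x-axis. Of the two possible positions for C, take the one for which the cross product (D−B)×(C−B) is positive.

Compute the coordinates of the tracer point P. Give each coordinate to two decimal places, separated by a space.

-0.31 1.22

A=(0,0), D=(9.00,0)
B = A + 2.00·(cos237°, sin237°) = (-1.0893, -1.6773)
|BD| = 10.2278
circle(B,6.00) ∩ circle(D,7.00): a=4.4784, h=3.9930
  candidates: C₊=(2.6736,2.9961) cross=40.840; C₋=(3.9833,-4.8819) cross=-40.840
  mode + wants cross > 0 → take C=(2.6736,2.9961) (cross=40.840)
ex = (C−B)/|BC| = (0.6271,0.7789); ey = (-0.7789,0.6271)
P = B + 2.74·ex + 1.21·ey = (-0.3134,1.2157)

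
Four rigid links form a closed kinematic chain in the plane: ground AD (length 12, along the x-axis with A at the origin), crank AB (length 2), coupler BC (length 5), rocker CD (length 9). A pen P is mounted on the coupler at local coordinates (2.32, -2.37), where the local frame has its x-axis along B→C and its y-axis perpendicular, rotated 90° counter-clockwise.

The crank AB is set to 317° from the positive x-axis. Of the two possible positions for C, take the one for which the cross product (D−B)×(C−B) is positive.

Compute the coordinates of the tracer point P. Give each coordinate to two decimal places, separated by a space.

4.59 -0.26

A=(0,0), D=(12.00,0)
B = A + 2.00·(cos317°, sin317°) = (1.4627, -1.3640)
|BD| = 10.6252
circle(B,5.00) ∩ circle(D,9.00): a=2.6774, h=4.2228
  candidates: C₊=(3.5758,3.1675) cross=44.868; C₋=(4.6600,-5.2081) cross=-44.868
  mode + wants cross > 0 → take C=(3.5758,3.1675) (cross=44.868)
ex = (C−B)/|BC| = (0.4226,0.9063); ey = (-0.9063,0.4226)
P = B + 2.32·ex + -2.37·ey = (4.5911,-0.2630)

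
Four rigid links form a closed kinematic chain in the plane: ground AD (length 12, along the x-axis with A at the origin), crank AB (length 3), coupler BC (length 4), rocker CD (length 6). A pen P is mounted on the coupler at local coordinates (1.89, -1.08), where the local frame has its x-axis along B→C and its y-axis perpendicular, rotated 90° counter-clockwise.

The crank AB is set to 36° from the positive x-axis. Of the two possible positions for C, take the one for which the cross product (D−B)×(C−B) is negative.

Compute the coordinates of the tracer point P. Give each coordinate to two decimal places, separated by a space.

A=(0,0), D=(12.00,0)
B = A + 3.00·(cos36°, sin36°) = (2.4271, 1.7634)
|BD| = 9.7340
circle(B,4.00) ∩ circle(D,6.00): a=3.8397, h=1.1211
  candidates: C₊=(6.4063,2.1704) cross=10.913; C₋=(6.0001,-0.0348) cross=-10.913
  mode - wants cross < 0 → take C=(6.0001,-0.0348) (cross=-10.913)
ex = (C−B)/|BC| = (0.8933,-0.4495); ey = (0.4495,0.8933)
P = B + 1.89·ex + -1.08·ey = (3.6298,-0.0510)

3.63 -0.05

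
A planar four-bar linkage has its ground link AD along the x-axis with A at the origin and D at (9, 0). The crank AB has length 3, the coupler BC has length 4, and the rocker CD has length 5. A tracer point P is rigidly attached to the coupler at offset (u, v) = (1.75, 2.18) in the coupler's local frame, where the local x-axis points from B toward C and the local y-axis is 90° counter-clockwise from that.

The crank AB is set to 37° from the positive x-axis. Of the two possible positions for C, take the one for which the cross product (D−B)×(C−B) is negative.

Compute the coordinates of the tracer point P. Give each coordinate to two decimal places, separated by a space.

A=(0,0), D=(9.00,0)
B = A + 3.00·(cos37°, sin37°) = (2.3959, 1.8054)
|BD| = 6.8464
circle(B,4.00) ∩ circle(D,5.00): a=2.7659, h=2.8896
  candidates: C₊=(5.8259,3.8633) cross=19.783; C₋=(4.3019,-1.7112) cross=-19.783
  mode - wants cross < 0 → take C=(4.3019,-1.7112) (cross=-19.783)
ex = (C−B)/|BC| = (0.4765,-0.8792); ey = (0.8792,0.4765)
P = B + 1.75·ex + 2.18·ey = (5.1464,1.3057)

5.15 1.31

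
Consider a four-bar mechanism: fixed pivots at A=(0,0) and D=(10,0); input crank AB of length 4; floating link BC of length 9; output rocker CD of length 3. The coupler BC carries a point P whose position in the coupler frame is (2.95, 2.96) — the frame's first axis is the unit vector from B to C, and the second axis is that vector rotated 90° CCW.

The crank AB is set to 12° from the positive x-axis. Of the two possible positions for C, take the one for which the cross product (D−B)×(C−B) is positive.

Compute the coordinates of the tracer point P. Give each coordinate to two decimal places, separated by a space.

6.90 3.76

A=(0,0), D=(10.00,0)
B = A + 4.00·(cos12°, sin12°) = (3.9126, 0.8316)
|BD| = 6.1440
circle(B,9.00) ∩ circle(D,3.00): a=8.9314, h=1.1091
  candidates: C₊=(12.9119,0.7216) cross=6.814; C₋=(12.6117,-1.4762) cross=-6.814
  mode + wants cross > 0 → take C=(12.9119,0.7216) (cross=6.814)
ex = (C−B)/|BC| = (0.9999,-0.0122); ey = (0.0122,0.9999)
P = B + 2.95·ex + 2.96·ey = (6.8986,3.7554)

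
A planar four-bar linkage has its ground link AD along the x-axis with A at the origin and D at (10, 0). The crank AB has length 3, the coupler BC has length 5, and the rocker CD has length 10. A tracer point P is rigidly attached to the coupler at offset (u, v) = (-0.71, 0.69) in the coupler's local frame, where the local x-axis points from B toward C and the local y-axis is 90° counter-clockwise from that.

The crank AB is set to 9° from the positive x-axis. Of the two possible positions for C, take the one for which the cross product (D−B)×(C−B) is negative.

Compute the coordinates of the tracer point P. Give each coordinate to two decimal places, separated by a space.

A=(0,0), D=(10.00,0)
B = A + 3.00·(cos9°, sin9°) = (2.9631, 0.4693)
|BD| = 7.0526
circle(B,5.00) ∩ circle(D,10.00): a=-1.7909, h=4.6683
  candidates: C₊=(1.4867,5.2464) cross=32.923; C₋=(0.8655,-4.0694) cross=-32.923
  mode - wants cross < 0 → take C=(0.8655,-4.0694) (cross=-32.923)
ex = (C−B)/|BC| = (-0.4195,-0.9077); ey = (0.9077,-0.4195)
P = B + -0.71·ex + 0.69·ey = (3.8873,0.8243)

3.89 0.82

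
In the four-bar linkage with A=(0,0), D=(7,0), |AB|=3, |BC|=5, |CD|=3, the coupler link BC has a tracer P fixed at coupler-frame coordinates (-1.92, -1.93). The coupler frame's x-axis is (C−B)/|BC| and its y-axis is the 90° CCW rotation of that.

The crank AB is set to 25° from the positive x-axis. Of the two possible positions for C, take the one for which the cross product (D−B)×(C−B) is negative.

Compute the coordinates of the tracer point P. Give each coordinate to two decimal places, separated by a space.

A=(0,0), D=(7.00,0)
B = A + 3.00·(cos25°, sin25°) = (2.7189, 1.2679)
|BD| = 4.4649
circle(B,5.00) ∩ circle(D,3.00): a=4.0242, h=2.9675
  candidates: C₊=(7.4201,2.9704) cross=13.249; C₋=(5.7348,-2.7202) cross=-13.249
  mode - wants cross < 0 → take C=(5.7348,-2.7202) (cross=-13.249)
ex = (C−B)/|BC| = (0.6032,-0.7976); ey = (0.7976,0.6032)
P = B + -1.92·ex + -1.93·ey = (0.0214,1.6351)

0.02 1.64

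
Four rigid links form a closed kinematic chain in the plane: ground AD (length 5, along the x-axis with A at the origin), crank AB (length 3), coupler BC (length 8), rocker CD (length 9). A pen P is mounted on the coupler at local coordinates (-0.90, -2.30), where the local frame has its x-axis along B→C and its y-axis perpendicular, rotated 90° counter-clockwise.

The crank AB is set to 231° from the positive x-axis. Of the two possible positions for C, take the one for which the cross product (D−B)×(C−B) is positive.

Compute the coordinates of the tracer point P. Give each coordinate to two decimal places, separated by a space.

0.42 -3.20

A=(0,0), D=(5.00,0)
B = A + 3.00·(cos231°, sin231°) = (-1.8880, -2.3314)
|BD| = 7.2718
circle(B,8.00) ∩ circle(D,9.00): a=2.4670, h=7.6101
  candidates: C₊=(-1.9911,5.6679) cross=55.339; C₋=(2.8887,-8.7489) cross=-55.339
  mode + wants cross > 0 → take C=(-1.9911,5.6679) (cross=55.339)
ex = (C−B)/|BC| = (-0.0129,0.9999); ey = (-0.9999,-0.0129)
P = B + -0.90·ex + -2.30·ey = (0.4234,-3.2017)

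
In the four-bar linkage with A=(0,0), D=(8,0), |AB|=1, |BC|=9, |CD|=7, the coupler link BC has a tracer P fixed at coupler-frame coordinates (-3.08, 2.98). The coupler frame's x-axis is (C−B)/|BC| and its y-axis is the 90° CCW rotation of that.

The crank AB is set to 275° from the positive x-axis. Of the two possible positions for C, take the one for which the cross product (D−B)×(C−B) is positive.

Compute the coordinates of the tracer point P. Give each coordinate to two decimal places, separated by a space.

-4.11 -1.84

A=(0,0), D=(8.00,0)
B = A + 1.00·(cos275°, sin275°) = (0.0872, -0.9962)
|BD| = 7.9753
circle(B,9.00) ∩ circle(D,7.00): a=5.9938, h=6.7137
  candidates: C₊=(5.1955,6.4136) cross=53.544; C₋=(6.8727,-6.9086) cross=-53.544
  mode + wants cross > 0 → take C=(5.1955,6.4136) (cross=53.544)
ex = (C−B)/|BC| = (0.5676,0.8233); ey = (-0.8233,0.5676)
P = B + -3.08·ex + 2.98·ey = (-4.1145,-1.8406)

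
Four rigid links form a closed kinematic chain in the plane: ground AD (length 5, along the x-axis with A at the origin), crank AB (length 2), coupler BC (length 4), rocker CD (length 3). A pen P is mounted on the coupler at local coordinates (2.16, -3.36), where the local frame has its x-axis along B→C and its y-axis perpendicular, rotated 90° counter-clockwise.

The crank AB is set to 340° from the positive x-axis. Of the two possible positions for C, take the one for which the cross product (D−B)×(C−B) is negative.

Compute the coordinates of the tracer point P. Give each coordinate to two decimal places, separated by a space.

1.70 -4.67

A=(0,0), D=(5.00,0)
B = A + 2.00·(cos340°, sin340°) = (1.8794, -0.6840)
|BD| = 3.1947
circle(B,4.00) ∩ circle(D,3.00): a=2.6929, h=2.9577
  candidates: C₊=(3.8765,2.7817) cross=9.449; C₋=(5.1431,-2.9966) cross=-9.449
  mode - wants cross < 0 → take C=(5.1431,-2.9966) (cross=-9.449)
ex = (C−B)/|BC| = (0.8159,-0.5781); ey = (0.5781,0.8159)
P = B + 2.16·ex + -3.36·ey = (1.6993,-4.6744)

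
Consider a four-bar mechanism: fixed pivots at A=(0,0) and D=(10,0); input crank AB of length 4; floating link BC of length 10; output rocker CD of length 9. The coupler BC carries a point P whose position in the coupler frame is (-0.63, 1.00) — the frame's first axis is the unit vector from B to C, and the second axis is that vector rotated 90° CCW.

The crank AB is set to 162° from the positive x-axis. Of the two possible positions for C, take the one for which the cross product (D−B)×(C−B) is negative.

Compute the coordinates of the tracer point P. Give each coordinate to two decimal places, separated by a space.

A=(0,0), D=(10.00,0)
B = A + 4.00·(cos162°, sin162°) = (-3.8042, 1.2361)
|BD| = 13.8595
circle(B,10.00) ∩ circle(D,9.00): a=7.6152, h=6.4814
  candidates: C₊=(4.3587,7.0125) cross=89.829; C₋=(3.2026,-5.8987) cross=-89.829
  mode - wants cross < 0 → take C=(3.2026,-5.8987) (cross=-89.829)
ex = (C−B)/|BC| = (0.7007,-0.7135); ey = (0.7135,0.7007)
P = B + -0.63·ex + 1.00·ey = (-3.5322,2.3862)

-3.53 2.39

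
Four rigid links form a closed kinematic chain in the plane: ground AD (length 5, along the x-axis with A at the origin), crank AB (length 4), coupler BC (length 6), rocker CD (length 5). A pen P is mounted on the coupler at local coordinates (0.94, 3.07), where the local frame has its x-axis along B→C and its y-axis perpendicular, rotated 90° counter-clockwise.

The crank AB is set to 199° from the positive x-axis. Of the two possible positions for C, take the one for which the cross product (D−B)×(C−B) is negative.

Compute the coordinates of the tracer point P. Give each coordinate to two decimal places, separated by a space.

A=(0,0), D=(5.00,0)
B = A + 4.00·(cos199°, sin199°) = (-3.7821, -1.3023)
|BD| = 8.8781
circle(B,6.00) ∩ circle(D,5.00): a=5.0586, h=3.2266
  candidates: C₊=(0.7485,2.6314) cross=28.646; C₋=(1.6951,-3.7520) cross=-28.646
  mode - wants cross < 0 → take C=(1.6951,-3.7520) (cross=-28.646)
ex = (C−B)/|BC| = (0.9129,-0.4083); ey = (0.4083,0.9129)
P = B + 0.94·ex + 3.07·ey = (-1.6706,1.1164)

-1.67 1.12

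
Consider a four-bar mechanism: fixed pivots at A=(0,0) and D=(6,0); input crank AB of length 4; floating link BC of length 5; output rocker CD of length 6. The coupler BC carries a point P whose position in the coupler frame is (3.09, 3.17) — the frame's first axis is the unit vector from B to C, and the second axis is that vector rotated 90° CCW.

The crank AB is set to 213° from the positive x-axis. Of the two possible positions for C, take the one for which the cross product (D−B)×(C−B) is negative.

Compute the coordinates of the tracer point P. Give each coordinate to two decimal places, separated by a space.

0.60 -0.20

A=(0,0), D=(6.00,0)
B = A + 4.00·(cos213°, sin213°) = (-3.3547, -2.1786)
|BD| = 9.6050
circle(B,5.00) ∩ circle(D,6.00): a=4.2299, h=2.6661
  candidates: C₊=(0.1603,1.3775) cross=25.608; C₋=(1.3697,-3.8158) cross=-25.608
  mode - wants cross < 0 → take C=(1.3697,-3.8158) (cross=-25.608)
ex = (C−B)/|BC| = (0.9449,-0.3274); ey = (0.3274,0.9449)
P = B + 3.09·ex + 3.17·ey = (0.6030,-0.1951)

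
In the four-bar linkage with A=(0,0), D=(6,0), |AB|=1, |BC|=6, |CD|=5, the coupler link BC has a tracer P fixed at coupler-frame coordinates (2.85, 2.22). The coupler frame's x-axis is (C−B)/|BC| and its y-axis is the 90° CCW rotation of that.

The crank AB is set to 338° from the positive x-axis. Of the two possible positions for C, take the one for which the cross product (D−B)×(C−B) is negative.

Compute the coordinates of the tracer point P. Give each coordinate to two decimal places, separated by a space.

A=(0,0), D=(6.00,0)
B = A + 1.00·(cos338°, sin338°) = (0.9272, -0.3746)
|BD| = 5.0866
circle(B,6.00) ∩ circle(D,5.00): a=3.6246, h=4.7815
  candidates: C₊=(4.1898,4.6608) cross=24.322; C₋=(4.8941,-4.8762) cross=-24.322
  mode - wants cross < 0 → take C=(4.8941,-4.8762) (cross=-24.322)
ex = (C−B)/|BC| = (0.6611,-0.7503); ey = (0.7503,0.6611)
P = B + 2.85·ex + 2.22·ey = (4.4770,-1.0451)

4.48 -1.05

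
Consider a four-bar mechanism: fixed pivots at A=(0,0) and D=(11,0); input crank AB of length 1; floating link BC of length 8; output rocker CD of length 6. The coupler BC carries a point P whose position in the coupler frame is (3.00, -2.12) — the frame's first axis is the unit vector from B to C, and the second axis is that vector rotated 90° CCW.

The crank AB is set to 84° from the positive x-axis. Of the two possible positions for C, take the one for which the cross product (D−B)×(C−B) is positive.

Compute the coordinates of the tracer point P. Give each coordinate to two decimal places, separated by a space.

3.74 0.48

A=(0,0), D=(11.00,0)
B = A + 1.00·(cos84°, sin84°) = (0.1045, 0.9945)
|BD| = 10.9408
circle(B,8.00) ∩ circle(D,6.00): a=6.7500, h=4.2939
  candidates: C₊=(7.2169,4.6571) cross=46.978; C₋=(6.4363,-3.8952) cross=-46.978
  mode + wants cross > 0 → take C=(7.2169,4.6571) (cross=46.978)
ex = (C−B)/|BC| = (0.8890,0.4578); ey = (-0.4578,0.8890)
P = B + 3.00·ex + -2.12·ey = (3.7422,0.4832)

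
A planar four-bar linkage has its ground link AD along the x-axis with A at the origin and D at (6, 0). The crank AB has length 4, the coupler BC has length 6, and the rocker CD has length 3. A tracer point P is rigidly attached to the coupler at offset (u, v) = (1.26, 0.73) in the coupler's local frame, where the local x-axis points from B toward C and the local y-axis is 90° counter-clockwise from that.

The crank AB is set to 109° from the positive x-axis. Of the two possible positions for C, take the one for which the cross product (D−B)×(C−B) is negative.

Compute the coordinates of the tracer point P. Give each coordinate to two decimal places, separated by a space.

0.11 3.44

A=(0,0), D=(6.00,0)
B = A + 4.00·(cos109°, sin109°) = (-1.3023, 3.7821)
|BD| = 8.2236
circle(B,6.00) ∩ circle(D,3.00): a=5.7534, h=1.7024
  candidates: C₊=(4.5895,2.6477) cross=14.000; C₋=(3.0236,-0.3757) cross=-14.000
  mode - wants cross < 0 → take C=(3.0236,-0.3757) (cross=-14.000)
ex = (C−B)/|BC| = (0.7210,-0.6930); ey = (0.6930,0.7210)
P = B + 1.26·ex + 0.73·ey = (0.1120,3.4353)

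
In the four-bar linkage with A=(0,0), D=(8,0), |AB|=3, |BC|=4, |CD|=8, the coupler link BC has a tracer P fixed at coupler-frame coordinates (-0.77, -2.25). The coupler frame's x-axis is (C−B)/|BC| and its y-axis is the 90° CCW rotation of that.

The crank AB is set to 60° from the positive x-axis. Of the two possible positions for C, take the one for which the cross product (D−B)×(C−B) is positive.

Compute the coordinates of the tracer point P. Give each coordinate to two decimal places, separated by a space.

3.28 1.02

A=(0,0), D=(8.00,0)
B = A + 3.00·(cos60°, sin60°) = (1.5000, 2.5981)
|BD| = 7.0000
circle(B,4.00) ∩ circle(D,8.00): a=0.0714, h=3.9994
  candidates: C₊=(3.0507,6.2853) cross=27.996; C₋=(0.0819,-1.1421) cross=-27.996
  mode + wants cross > 0 → take C=(3.0507,6.2853) (cross=27.996)
ex = (C−B)/|BC| = (0.3877,0.9218); ey = (-0.9218,0.3877)
P = B + -0.77·ex + -2.25·ey = (3.2755,1.0160)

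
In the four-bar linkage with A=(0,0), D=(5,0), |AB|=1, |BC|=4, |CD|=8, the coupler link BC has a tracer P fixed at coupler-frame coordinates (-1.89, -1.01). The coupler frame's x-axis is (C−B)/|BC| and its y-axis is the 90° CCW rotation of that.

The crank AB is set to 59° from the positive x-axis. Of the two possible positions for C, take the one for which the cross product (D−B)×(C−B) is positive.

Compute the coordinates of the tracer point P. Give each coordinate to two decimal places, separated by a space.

2.46 -0.04

A=(0,0), D=(5.00,0)
B = A + 1.00·(cos59°, sin59°) = (0.5150, 0.8572)
|BD| = 4.5661
circle(B,4.00) ∩ circle(D,8.00): a=-2.9730, h=2.6760
  candidates: C₊=(-1.9028,4.0437) cross=12.219; C₋=(-2.9075,-1.2132) cross=-12.219
  mode + wants cross > 0 → take C=(-1.9028,4.0437) (cross=12.219)
ex = (C−B)/|BC| = (-0.6045,0.7966); ey = (-0.7966,-0.6045)
P = B + -1.89·ex + -1.01·ey = (2.4621,-0.0380)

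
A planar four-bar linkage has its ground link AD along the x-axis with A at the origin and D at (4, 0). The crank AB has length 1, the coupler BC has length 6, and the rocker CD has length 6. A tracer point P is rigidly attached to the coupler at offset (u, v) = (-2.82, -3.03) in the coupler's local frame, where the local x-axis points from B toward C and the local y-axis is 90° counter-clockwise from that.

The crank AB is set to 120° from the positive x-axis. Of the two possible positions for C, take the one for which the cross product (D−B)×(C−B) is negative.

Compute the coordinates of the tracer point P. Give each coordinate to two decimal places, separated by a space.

-4.03 3.02

A=(0,0), D=(4.00,0)
B = A + 1.00·(cos120°, sin120°) = (-0.5000, 0.8660)
|BD| = 4.5826
circle(B,6.00) ∩ circle(D,6.00): a=2.2913, h=5.5453
  candidates: C₊=(2.7980,5.8784) cross=25.412; C₋=(0.7020,-5.0123) cross=-25.412
  mode - wants cross < 0 → take C=(0.7020,-5.0123) (cross=-25.412)
ex = (C−B)/|BC| = (0.2003,-0.9797); ey = (0.9797,0.2003)
P = B + -2.82·ex + -3.03·ey = (-4.0335,3.0218)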